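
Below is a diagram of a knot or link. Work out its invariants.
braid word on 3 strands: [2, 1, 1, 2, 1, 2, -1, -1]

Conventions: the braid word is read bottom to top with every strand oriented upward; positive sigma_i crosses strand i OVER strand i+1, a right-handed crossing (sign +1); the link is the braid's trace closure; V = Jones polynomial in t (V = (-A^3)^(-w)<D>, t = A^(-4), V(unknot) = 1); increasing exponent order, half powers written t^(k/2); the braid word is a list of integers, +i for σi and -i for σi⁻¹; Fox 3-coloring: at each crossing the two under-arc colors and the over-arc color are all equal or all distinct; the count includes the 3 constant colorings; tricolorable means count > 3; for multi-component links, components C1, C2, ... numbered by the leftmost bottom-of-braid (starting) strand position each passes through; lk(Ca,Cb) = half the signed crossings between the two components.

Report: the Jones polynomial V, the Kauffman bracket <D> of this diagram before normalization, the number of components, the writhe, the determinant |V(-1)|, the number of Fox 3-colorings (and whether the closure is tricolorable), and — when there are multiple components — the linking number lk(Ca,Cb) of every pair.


Jones polynomial: V(t) = t - t^2 + 2t^3 - t^4 + t^5 - t^6
<D> = -A^-12 + A^-8 - A^-4 + 2 - A^4 + A^8; writhe +4
components 1, writhe +4 (8 crossings)
3-colorings: 3 of 3^8, det 7 — not tricolorable
note: det 7 = |V(-1)|; not divisible by 3, so not tricolorable


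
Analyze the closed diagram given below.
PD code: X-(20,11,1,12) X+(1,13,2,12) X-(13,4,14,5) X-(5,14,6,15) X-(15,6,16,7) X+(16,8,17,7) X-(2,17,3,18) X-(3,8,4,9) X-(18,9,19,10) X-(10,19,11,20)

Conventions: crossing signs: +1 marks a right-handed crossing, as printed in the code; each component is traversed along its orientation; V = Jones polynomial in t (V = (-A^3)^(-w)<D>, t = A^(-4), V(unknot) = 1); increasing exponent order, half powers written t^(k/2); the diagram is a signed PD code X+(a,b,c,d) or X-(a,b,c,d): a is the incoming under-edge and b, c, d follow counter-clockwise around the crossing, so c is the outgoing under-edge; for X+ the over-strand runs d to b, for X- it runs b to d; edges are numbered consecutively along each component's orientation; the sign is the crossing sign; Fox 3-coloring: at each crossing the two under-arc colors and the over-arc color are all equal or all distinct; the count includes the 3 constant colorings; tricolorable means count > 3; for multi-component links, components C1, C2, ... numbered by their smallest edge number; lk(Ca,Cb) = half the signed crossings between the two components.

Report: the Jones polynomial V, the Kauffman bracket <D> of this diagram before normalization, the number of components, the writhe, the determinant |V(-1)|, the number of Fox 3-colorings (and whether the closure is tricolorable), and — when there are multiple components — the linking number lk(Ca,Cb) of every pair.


V = -t^-7 + t^-6 - t^-5 + t^-4 + t^-2
<D> = A^-10 + A^-2 - A^2 + A^6 - A^10 (w = -6)
1 component over 10 crossings, w = -6
3 Fox colorings among 3^10, |V(-1)| = 5: not tricolorable
why: det 5 = |V(-1)|; not divisible by 3, so not tricolorable


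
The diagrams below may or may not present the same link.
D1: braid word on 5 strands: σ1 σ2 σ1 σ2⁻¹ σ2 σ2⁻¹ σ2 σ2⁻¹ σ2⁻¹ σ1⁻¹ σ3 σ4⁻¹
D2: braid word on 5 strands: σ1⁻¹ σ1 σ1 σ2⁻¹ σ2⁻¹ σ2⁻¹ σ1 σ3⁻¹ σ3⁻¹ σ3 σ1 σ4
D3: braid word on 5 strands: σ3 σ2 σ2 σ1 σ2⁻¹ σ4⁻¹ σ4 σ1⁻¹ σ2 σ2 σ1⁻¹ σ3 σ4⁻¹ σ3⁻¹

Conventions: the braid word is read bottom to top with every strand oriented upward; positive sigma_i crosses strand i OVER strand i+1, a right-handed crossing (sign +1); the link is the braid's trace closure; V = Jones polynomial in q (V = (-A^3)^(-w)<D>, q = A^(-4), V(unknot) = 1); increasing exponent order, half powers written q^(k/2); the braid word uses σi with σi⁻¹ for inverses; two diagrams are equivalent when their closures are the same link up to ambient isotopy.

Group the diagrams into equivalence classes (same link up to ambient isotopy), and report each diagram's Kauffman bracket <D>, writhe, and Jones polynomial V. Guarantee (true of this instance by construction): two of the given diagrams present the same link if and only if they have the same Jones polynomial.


classes: {D1} | {D2} | {D3}
V(D1) = 1  [12 crossings, <D> = 1, w = 0]
D2 (bracket -A^-12 + A^-8 - A^-4 + 3 - A^4 + A^8 - A^12; 12 crossings at w = 0): V = -q^-3 + q^-2 - q^-1 + 3 - q + q^2 - q^3
V(D3) = q^-1 - 1 + 2q - 2q^2 + 2q^3 - 2q^4 + q^5  [14 crossings, <D> = A^-14 - 2A^-10 + 2A^-6 - 2A^-2 + 2A^2 - A^6 + A^10, w = +2]
note: V(q) takes 3 values over 3 diagrams, fixing the grouping


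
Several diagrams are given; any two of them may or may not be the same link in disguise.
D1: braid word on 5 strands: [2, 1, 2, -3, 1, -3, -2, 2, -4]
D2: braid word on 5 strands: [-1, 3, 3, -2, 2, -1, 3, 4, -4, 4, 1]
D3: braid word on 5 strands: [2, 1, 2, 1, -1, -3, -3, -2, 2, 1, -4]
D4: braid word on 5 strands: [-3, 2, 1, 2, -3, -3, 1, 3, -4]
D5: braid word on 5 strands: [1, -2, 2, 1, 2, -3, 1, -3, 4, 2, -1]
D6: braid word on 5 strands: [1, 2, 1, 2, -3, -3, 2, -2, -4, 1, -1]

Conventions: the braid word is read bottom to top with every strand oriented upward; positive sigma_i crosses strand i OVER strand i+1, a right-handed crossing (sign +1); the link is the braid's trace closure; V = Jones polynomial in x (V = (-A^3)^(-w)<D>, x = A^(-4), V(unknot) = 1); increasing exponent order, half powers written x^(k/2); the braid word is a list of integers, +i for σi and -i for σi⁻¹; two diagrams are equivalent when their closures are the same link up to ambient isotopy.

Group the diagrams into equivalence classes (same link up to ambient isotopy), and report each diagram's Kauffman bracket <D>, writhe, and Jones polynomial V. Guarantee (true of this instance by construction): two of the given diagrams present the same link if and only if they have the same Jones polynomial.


classes: {D1, D3, D4, D5, D6} | {D2}
V(D1) = -x^(-3/2) - 2x^(1/2) + x^(3/2) - x^(5/2) + x^(7/2)  [9 crossings, <D> = -A^-11 + A^-7 - A^-3 + 2A + A^9, w = +1]
V(D2) = -x^(1/2) - x^(3/2) - x^(5/2) + x^(9/2)  (w +3, c 11, <D> = -A^-9 + A^-1 + A^3 + A^7)
V(D3) = -x^(-3/2) - 2x^(1/2) + x^(3/2) - x^(5/2) + x^(7/2)  (w +1, c 11, <D> = -A^-11 + A^-7 - A^-3 + 2A + A^9)
V(D4) = -x^(-3/2) - 2x^(1/2) + x^(3/2) - x^(5/2) + x^(7/2)  (w +1, c 9, <D> = -A^-11 + A^-7 - A^-3 + 2A + A^9)
V(D5) = -x^(-3/2) - 2x^(1/2) + x^(3/2) - x^(5/2) + x^(7/2)  (w +3, c 11, <D> = -A^-5 + A^-1 - A^3 + 2A^7 + A^15)
V(D6) = -x^(-3/2) - 2x^(1/2) + x^(3/2) - x^(5/2) + x^(7/2)  (w +1, c 11, <D> = -A^-11 + A^-7 - A^-3 + 2A + A^9)
insight: 2 classes among 6 diagrams; unequal V(x) rules out equality


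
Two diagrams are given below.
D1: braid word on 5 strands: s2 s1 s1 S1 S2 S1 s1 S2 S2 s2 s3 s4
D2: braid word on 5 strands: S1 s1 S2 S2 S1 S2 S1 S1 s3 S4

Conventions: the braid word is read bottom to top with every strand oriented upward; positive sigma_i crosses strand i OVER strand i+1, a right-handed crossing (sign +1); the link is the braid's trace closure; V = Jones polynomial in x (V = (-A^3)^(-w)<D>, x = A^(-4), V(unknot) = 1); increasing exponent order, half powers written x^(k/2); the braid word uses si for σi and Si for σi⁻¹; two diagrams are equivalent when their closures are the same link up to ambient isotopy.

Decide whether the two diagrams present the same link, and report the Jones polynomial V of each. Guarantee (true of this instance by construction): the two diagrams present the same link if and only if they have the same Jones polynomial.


equivalent: no
V(D1) = 1  (w +2, c 12, <D> = A^6)
D2 (bracket A^-10 + A^-2 - A^2 + A^6 - A^10; 10 crossings at w = -6): V = -x^-7 + x^-6 - x^-5 + x^-4 + x^-2
why: 2 classes among 2 diagrams; unequal V(x) rules out equality


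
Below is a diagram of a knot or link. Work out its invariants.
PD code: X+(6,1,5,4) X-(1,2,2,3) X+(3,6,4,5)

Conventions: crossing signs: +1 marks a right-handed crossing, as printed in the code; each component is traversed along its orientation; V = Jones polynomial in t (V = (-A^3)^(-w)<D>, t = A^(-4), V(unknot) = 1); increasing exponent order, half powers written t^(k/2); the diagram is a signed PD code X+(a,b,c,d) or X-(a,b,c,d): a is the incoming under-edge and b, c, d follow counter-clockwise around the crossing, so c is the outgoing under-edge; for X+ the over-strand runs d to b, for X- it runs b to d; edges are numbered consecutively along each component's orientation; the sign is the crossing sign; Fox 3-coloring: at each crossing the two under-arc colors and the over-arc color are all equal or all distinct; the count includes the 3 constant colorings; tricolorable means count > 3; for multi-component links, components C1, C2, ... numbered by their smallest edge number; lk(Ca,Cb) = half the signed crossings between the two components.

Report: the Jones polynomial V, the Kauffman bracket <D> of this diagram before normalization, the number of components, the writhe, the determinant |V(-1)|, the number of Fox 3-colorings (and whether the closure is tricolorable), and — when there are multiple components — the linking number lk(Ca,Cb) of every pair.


V(t) = -t^(1/2) - t^(5/2)
bracket: A^-7 + A, w = +1
2 components, writhe +1, over 3 crossings
lk(C1,C2) = +1
det 2, colorings 3 of 3^3 — not tricolorable
observation: span 2 respects span(V) <= c + mu - 1 = 4 for this 2-component diagram


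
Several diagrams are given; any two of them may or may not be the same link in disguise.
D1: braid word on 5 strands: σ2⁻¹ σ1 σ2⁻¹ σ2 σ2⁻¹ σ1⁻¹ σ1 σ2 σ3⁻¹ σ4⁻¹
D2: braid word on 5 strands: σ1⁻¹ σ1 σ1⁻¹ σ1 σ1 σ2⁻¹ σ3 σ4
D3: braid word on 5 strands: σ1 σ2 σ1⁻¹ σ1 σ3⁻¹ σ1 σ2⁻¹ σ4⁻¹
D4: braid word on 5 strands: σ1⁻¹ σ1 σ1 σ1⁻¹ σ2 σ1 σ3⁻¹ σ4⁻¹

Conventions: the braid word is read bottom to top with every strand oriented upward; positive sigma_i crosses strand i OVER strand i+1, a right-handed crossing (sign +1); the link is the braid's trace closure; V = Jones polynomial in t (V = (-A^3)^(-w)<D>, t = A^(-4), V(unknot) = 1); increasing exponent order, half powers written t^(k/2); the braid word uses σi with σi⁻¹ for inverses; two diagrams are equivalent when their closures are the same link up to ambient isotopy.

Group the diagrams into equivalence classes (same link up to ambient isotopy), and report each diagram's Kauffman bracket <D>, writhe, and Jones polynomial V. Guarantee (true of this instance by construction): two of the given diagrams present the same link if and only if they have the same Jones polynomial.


equivalence classes: {D1, D2, D3, D4}
D1 (bracket A^-6; 10 crossings at w = -2): V = 1
V(D2) = 1  (w +2, c 8, <D> = A^6)
V(D3) = 1  [8 crossings, <D> = 1, w = 0]
V(D4) = 1  (w 0, c 8, <D> = 1)
key observation: all 4 diagrams share one V(t), hence one class


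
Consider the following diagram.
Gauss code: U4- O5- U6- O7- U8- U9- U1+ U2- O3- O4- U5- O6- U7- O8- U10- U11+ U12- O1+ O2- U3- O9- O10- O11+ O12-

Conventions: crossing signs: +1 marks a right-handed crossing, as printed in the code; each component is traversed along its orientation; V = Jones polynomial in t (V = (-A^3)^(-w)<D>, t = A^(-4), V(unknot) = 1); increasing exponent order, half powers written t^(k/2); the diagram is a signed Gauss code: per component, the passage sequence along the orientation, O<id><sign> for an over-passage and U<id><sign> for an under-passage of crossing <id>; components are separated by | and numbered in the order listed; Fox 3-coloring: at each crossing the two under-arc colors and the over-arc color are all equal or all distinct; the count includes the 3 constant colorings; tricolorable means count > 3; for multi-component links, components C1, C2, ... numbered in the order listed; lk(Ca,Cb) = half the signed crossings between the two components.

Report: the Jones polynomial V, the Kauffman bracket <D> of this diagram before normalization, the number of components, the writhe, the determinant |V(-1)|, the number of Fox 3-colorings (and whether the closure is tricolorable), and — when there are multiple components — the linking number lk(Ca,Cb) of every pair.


Jones polynomial: V(t) = -t^-10 + t^-9 - t^-8 + t^-7 - t^-6 + t^-5 + t^-3
<D> = A^-12 + A^-4 - 1 + A^4 - A^8 + A^12 - A^16; writhe -8
components 1, writhe -8 (12 crossings)
3-colorings: 3 of 3^12, det 7 — not tricolorable
note: V spans 7 powers of t: at least 7 crossings in any diagram


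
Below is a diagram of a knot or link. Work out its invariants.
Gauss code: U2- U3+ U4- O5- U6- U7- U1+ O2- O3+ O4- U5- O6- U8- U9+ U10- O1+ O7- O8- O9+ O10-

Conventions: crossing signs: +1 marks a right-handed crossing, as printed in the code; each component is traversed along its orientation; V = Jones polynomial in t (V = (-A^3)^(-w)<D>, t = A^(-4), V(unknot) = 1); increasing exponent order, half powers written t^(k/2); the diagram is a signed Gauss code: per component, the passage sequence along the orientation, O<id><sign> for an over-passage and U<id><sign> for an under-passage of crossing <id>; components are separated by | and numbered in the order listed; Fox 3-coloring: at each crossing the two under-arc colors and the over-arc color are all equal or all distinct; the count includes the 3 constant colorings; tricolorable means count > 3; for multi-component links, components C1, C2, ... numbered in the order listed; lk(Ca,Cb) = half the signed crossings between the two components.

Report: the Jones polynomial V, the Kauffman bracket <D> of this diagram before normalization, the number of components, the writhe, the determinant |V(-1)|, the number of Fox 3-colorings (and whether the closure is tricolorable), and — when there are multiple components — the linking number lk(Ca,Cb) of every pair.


Jones polynomial: V(t) = -t^-4 + t^-3 + t^-1
<D> = A^-8 + 1 - A^4; writhe -4
components 1, writhe -4 (10 crossings)
3-colorings: 9 of 3^10, det 3 — tricolorable
note: |V(-1)| = 3: so tricolorable, since 3 divides 3


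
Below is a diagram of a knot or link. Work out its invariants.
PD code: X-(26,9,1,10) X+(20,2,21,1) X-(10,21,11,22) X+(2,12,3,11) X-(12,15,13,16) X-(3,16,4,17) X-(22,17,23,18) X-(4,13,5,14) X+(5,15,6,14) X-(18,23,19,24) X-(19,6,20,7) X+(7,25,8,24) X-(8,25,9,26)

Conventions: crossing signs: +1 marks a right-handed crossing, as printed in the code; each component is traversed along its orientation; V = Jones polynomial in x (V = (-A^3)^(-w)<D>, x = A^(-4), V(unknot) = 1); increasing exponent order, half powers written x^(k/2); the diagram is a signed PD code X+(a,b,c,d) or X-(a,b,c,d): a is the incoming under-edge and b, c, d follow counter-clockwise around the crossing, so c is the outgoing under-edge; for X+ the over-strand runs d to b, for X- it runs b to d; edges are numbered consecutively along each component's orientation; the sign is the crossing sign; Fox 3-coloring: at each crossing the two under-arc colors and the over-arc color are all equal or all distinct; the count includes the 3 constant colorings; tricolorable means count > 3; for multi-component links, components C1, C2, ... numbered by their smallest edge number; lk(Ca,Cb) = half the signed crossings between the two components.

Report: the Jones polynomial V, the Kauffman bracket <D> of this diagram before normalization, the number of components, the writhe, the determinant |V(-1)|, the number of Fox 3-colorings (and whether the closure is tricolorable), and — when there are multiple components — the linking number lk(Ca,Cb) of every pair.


Jones polynomial: V(x) = -x^-4 + x^-3 + x^-1
<D> = -A^-11 - A^-3 + A; writhe -5
components 1, writhe -5 (13 crossings)
3-colorings: 9 of 3^13, det 3 — tricolorable
note: V spans 3 powers of x: at least 3 crossings in any diagram


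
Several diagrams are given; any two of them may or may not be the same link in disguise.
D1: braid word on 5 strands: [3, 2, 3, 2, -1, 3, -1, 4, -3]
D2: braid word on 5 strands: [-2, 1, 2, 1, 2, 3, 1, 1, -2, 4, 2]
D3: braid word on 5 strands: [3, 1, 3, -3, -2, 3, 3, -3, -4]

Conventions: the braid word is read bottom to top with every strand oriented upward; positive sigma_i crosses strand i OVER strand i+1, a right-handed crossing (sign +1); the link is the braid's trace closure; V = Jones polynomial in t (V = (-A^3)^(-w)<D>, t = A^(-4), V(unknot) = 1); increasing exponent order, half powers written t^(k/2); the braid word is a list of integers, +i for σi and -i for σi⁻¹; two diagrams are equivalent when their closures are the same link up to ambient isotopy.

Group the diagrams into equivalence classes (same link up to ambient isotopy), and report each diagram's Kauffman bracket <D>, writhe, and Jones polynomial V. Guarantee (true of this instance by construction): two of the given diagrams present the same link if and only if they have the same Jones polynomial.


equivalence classes: {D1} | {D2} | {D3}
D1 (bracket -A^-5 + A^-1 - A^3 + 2A^7 + A^15; 9 crossings at w = +3): V = -t^(-3/2) - 2t^(1/2) + t^(3/2) - t^(5/2) + t^(7/2)
V(D2) = -t^(3/2) - 2t^(7/2) + t^(9/2) - t^(11/2) + t^(13/2)  (w +7, c 11, <D> = -A^-5 + A^-1 - A^3 + 2A^7 + A^15)
D3 (bracket A^-7 + A; 9 crossings at w = +1): V = -t^(1/2) - t^(5/2)
key observation: 3 values of V(t) split the 3 diagrams


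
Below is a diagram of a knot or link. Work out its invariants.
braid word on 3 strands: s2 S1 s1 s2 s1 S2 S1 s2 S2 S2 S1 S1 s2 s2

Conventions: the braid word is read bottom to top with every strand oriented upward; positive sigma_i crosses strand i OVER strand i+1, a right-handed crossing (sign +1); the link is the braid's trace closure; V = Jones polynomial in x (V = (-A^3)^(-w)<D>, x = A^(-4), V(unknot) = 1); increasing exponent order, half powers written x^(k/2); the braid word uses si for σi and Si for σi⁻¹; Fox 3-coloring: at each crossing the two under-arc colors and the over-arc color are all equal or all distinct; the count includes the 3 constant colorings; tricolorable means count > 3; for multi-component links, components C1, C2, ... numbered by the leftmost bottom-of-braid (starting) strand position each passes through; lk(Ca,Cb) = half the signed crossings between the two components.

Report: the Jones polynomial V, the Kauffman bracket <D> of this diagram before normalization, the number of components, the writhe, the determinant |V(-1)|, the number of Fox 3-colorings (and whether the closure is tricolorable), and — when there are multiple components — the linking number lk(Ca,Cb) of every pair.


V(x) = -x^-3 + x^-2 - x^-1 + 3 - x + x^2 - x^3
bracket: -A^-12 + A^-8 - A^-4 + 3 - A^4 + A^8 - A^12, w = 0
1 component, writhe 0, over 14 crossings
det 9, colorings 27 of 3^14 — tricolorable
observation: det 9 = |V(-1)|; divisible by 3, so tricolorable


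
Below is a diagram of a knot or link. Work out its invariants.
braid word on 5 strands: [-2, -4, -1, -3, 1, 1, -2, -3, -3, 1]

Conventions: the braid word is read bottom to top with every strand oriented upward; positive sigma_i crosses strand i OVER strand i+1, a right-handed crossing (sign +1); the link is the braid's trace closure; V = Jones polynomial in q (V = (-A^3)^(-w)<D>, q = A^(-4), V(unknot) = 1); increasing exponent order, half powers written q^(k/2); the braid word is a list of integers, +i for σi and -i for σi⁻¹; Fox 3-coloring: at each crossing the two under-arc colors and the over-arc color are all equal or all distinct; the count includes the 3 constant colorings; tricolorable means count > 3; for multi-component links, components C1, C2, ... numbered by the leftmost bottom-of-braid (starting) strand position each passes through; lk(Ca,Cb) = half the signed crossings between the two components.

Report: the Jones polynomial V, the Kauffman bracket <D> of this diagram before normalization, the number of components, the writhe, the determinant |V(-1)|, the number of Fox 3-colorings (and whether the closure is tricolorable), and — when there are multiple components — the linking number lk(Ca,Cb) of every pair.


V(q) = q^-5 - 2q^-4 + 2q^-3 - 2q^-2 + 2q^-1 - 1 + q
bracket: A^-16 - A^-12 + 2A^-8 - 2A^-4 + 2 - 2A^4 + A^8, w = -4
1 component, writhe -4, over 10 crossings
det 11, colorings 3 of 3^10 — not tricolorable
observation: V spans 6 powers of q: at least 6 crossings in any diagram


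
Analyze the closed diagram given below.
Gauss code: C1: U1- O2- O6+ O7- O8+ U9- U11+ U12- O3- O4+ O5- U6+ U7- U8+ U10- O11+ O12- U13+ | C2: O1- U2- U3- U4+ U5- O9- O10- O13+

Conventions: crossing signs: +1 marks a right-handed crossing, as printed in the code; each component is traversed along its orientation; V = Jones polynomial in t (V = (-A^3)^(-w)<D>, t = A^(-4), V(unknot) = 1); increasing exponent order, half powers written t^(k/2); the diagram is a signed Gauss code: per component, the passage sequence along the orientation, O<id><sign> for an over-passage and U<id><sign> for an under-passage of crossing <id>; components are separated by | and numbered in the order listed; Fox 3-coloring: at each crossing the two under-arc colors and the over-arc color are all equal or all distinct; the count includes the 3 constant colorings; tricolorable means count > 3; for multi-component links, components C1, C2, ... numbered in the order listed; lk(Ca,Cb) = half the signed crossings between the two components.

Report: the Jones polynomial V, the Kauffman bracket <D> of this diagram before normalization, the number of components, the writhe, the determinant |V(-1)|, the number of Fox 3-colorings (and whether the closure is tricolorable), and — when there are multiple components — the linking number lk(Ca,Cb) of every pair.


V = -t^(-9/2) - t^(-5/2) + t^(-3/2) - t^(-1/2)
<D> = A^-7 - A^-3 + A + A^9 (w = -3)
2 components over 13 crossings, w = -3
lk(C1,C2): -2
3 Fox colorings among 3^13, |V(-1)| = 4: not tricolorable
why: the span of V is 4, within the link bound 13 + 2 - 1


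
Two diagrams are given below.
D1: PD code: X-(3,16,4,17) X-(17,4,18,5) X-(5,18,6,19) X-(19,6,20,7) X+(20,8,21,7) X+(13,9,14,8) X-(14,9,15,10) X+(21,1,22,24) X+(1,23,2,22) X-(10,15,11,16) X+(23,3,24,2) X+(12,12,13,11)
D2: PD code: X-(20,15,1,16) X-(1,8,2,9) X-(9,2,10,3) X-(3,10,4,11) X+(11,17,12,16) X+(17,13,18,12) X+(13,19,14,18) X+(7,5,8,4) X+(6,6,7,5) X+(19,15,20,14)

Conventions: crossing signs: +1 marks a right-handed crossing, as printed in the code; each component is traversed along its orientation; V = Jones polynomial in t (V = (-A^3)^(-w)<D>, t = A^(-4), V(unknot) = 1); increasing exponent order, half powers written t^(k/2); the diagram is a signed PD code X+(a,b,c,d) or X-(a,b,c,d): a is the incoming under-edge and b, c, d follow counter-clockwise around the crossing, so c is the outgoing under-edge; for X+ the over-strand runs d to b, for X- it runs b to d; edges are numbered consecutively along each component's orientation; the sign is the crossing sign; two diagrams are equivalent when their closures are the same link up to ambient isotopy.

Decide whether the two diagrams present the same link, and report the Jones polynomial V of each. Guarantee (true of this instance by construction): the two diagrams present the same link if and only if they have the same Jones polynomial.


same link: yes
V(D1) = -t^-3 + t^-2 - t^-1 + 3 - t + t^2 - t^3  [12 crossings, <D> = -A^-12 + A^-8 - A^-4 + 3 - A^4 + A^8 - A^12, w = 0]
V(D2) = -t^-3 + t^-2 - t^-1 + 3 - t + t^2 - t^3  (w +2, c 10, <D> = -A^-6 + A^-2 - A^2 + 3A^6 - A^10 + A^14 - A^18)
note: all 2 diagrams share one V(t), hence one class


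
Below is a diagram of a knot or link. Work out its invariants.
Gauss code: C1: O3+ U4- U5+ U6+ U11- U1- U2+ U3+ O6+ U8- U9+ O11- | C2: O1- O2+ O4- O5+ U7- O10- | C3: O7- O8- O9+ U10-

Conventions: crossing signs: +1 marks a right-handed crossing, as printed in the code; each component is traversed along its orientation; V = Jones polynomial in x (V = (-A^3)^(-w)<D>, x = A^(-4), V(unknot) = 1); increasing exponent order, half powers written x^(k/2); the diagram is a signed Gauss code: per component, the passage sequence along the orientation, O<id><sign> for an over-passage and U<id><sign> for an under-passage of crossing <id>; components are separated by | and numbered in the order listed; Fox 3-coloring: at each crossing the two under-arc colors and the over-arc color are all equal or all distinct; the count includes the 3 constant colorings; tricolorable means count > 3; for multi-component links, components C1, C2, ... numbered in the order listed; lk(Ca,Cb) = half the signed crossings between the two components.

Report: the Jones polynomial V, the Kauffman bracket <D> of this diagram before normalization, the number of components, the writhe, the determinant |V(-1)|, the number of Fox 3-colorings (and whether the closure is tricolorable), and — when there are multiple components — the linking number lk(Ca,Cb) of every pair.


V = x^-3 + x^-2 + x^-1 + 1
<D> = -A^-3 - A - A^5 - A^9 (w = -1)
3 components over 11 crossings, w = -1
lk(C1,C2): 0
lk(C1,C3) = 0
linking number lk(C2,C3) = -1
9 Fox colorings among 3^11, |V(-1)| = 0: tricolorable
why: det 0 = |V(-1)|; divisible by 3, so tricolorable


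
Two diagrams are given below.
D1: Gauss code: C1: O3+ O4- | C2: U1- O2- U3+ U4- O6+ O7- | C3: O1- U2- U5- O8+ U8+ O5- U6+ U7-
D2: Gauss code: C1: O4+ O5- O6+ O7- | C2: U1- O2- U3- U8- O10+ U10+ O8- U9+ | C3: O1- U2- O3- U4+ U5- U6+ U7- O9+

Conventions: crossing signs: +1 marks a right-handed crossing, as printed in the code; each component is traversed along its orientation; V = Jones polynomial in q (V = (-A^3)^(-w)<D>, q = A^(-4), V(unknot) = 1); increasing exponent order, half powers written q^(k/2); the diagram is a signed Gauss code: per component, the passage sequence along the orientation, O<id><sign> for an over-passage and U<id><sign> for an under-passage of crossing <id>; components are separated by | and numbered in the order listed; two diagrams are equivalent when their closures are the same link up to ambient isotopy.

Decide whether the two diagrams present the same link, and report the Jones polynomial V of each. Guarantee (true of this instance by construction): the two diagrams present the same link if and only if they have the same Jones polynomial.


equivalent: yes
V(D1) = q^-3 + q^-2 + q^-1 + 1  (w -2, c 8, <D> = A^-6 + A^-2 + A^2 + A^6)
V(D2) = q^-3 + q^-2 + q^-1 + 1  [10 crossings, <D> = A^-6 + A^-2 + A^2 + A^6, w = -2]
key observation: all 2 diagrams share one V(q), hence one class


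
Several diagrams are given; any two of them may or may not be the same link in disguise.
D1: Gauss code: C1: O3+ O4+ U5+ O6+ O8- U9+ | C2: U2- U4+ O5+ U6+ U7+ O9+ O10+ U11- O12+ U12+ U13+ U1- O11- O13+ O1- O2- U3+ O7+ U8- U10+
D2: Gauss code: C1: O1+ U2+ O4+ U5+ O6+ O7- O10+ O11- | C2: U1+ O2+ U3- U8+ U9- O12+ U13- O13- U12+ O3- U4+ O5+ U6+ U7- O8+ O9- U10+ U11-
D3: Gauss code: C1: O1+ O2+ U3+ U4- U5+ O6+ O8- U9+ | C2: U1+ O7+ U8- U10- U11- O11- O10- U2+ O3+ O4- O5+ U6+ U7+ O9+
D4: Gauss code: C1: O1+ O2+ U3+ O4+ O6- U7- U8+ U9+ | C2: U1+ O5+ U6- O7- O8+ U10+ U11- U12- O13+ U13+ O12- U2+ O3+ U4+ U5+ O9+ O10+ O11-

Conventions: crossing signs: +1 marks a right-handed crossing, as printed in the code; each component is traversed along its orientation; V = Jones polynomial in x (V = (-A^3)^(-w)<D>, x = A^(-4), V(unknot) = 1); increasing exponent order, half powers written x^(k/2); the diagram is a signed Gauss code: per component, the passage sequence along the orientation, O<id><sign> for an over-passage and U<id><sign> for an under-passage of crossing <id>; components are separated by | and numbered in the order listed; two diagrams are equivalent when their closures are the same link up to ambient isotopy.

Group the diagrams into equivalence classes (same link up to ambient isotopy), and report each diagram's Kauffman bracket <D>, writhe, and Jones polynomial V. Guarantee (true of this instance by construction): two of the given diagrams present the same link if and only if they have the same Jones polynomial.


equivalence classes: {D1, D3, D4} | {D2}
D1 (bracket A^-15 - 2A^-11 + 2A^-7 - 2A^-3 + 3A - A^5 + A^9; 13 crossings at w = +5): V = -x^(3/2) + x^(5/2) - 3x^(7/2) + 2x^(9/2) - 2x^(11/2) + 2x^(13/2) - x^(15/2)
V(D2) = -x^(3/2) - x^(7/2) + x^(9/2) - x^(11/2)  [13 crossings, <D> = A^-13 - A^-9 + A^-5 + A^3, w = +3]
D3 (bracket A^-21 - 2A^-17 + 2A^-13 - 2A^-9 + 3A^-5 - A^-1 + A^3; 11 crossings at w = +3): V = -x^(3/2) + x^(5/2) - 3x^(7/2) + 2x^(9/2) - 2x^(11/2) + 2x^(13/2) - x^(15/2)
V(D4) = -x^(3/2) + x^(5/2) - 3x^(7/2) + 2x^(9/2) - 2x^(11/2) + 2x^(13/2) - x^(15/2)  [13 crossings, <D> = A^-15 - 2A^-11 + 2A^-7 - 2A^-3 + 3A - A^5 + A^9, w = +5]
key observation: V(x) takes 2 values over 4 diagrams, fixing the grouping


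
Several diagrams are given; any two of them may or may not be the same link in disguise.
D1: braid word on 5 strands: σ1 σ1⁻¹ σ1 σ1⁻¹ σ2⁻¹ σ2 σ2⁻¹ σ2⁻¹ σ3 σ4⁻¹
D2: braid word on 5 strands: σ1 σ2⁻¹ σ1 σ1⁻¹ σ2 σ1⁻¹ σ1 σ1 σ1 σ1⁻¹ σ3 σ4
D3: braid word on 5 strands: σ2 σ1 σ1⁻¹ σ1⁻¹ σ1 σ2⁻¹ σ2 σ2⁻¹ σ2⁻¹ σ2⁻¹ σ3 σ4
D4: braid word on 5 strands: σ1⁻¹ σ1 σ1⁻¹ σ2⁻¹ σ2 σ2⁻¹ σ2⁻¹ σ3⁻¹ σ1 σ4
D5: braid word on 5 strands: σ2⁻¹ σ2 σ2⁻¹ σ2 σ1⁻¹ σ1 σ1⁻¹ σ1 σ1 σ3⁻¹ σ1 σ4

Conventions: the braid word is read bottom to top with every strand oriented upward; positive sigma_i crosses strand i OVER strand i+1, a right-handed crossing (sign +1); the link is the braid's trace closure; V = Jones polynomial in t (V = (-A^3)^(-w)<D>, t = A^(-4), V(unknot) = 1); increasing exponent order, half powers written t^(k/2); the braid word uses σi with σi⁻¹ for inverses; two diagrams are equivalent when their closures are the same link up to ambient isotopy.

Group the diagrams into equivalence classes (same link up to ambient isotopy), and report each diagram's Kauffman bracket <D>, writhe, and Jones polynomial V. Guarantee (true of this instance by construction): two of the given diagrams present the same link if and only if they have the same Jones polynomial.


equivalence classes: {D1, D3, D4} | {D2, D5}
D1 (bracket A^-6 + A^-2 + A^2 + A^6; 10 crossings at w = -2): V = t^-3 + t^-2 + t^-1 + 1
D2 (bracket 1 + A^4 + A^8 + A^12; 12 crossings at w = +4): V = 1 + t + t^2 + t^3
V(D3) = t^-3 + t^-2 + t^-1 + 1  (w 0, c 12, <D> = 1 + A^4 + A^8 + A^12)
V(D4) = t^-3 + t^-2 + t^-1 + 1  (w -2, c 10, <D> = A^-6 + A^-2 + A^2 + A^6)
V(D5) = 1 + t + t^2 + t^3  (w +2, c 12, <D> = A^-6 + A^-2 + A^2 + A^6)
key observation: comparing 5 Jones polynomials yields 2 groups


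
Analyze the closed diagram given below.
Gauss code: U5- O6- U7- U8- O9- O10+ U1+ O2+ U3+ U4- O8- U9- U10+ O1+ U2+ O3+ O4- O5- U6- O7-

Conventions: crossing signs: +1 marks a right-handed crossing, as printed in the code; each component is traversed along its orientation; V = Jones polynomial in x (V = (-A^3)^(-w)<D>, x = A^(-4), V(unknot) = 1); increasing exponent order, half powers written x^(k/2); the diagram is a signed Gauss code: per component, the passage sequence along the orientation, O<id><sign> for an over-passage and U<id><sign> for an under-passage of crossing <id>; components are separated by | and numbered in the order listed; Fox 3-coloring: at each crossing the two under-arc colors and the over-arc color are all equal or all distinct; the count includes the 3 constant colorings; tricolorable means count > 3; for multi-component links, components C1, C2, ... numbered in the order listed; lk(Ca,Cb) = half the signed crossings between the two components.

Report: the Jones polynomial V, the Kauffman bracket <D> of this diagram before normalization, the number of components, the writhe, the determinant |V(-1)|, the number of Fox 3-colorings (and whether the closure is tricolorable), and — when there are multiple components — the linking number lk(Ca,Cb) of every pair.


Jones polynomial: V(x) = -x^-4 + x^-3 + x^-1
<D> = A^-2 + A^6 - A^10; writhe -2
components 1, writhe -2 (10 crossings)
3-colorings: 9 of 3^10, det 3 — tricolorable
note: the span of V is 3, forcing >= 3 crossings in any diagram


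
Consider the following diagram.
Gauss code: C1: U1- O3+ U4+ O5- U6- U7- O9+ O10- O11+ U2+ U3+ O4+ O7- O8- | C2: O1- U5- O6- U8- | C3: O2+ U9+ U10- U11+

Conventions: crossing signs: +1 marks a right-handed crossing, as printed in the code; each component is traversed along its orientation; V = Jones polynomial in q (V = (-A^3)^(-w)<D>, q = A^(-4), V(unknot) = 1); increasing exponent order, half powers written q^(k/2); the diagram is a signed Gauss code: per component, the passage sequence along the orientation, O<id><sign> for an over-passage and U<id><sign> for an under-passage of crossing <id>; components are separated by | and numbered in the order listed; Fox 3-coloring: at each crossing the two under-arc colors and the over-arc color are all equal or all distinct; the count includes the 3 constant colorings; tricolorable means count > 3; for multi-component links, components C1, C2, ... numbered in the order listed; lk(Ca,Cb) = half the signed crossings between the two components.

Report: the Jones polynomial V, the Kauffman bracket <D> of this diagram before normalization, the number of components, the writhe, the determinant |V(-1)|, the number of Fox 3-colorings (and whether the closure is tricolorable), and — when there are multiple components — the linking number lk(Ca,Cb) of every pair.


V = q^-4 + 2q^-2 - q^-1 + 2 - q + q^2
<D> = -A^-11 + A^-7 - 2A^-3 + A - 2A^5 - A^13 (w = -1)
3 components over 11 crossings, w = -1
lk(C1,C2): -2
lk(C1,C3) = +1
linking number lk(C2,C3) = 0
3 Fox colorings among 3^11, |V(-1)| = 8: not tricolorable
why: the span of V is 6, within the link bound 11 + 3 - 1


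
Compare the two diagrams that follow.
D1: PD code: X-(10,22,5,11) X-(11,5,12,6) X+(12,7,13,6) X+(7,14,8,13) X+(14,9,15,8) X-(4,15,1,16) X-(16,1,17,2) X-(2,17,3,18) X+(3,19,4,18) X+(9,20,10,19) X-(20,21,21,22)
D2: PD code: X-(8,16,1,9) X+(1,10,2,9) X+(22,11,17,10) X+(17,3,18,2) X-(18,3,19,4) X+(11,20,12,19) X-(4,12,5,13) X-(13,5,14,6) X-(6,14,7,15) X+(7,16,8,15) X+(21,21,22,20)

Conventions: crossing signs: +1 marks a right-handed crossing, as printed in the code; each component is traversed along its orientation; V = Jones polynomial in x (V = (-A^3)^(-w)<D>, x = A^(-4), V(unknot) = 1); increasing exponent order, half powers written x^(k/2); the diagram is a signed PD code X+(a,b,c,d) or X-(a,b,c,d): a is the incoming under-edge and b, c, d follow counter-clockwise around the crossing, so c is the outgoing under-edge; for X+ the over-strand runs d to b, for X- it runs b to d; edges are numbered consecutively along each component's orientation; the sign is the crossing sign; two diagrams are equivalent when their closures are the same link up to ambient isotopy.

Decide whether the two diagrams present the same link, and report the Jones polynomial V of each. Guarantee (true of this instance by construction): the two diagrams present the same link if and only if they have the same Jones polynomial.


equivalent: yes
D1 (bracket -A^-11 - 2A^-3 - A^5; 11 crossings at w = -1): V = x^-2 + 2 + x^2
V(D2) = x^-2 + 2 + x^2  [11 crossings, <D> = -A^-5 - 2A^3 - A^11, w = +1]
observation: from 11 to 11 crossings by R-moves: one link, two diagrams


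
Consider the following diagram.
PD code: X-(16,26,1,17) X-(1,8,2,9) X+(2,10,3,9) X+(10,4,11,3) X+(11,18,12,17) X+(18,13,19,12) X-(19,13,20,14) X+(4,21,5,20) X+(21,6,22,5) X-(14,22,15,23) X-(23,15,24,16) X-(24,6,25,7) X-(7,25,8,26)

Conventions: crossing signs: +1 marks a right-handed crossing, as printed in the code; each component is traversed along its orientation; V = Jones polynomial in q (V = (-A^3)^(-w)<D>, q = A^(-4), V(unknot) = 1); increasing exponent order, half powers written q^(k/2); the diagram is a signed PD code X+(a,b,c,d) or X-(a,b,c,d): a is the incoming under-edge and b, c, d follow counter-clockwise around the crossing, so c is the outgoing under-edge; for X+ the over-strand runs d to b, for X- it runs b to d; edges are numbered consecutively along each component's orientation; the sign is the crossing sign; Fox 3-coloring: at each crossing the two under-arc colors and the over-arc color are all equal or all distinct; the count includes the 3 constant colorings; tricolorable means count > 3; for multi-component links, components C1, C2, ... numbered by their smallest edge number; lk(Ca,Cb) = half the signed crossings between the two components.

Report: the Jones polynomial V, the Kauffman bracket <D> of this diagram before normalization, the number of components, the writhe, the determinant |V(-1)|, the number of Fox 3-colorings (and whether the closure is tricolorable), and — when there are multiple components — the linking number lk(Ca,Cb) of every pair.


Jones polynomial: V(q) = -q^(-5/2) - q^(-1/2)
<D> = A^-1 + A^7; writhe -1
components 2, writhe -1 (13 crossings)
linking number lk(C1,C2) = -1
3-colorings: 3 of 3^13, det 2 — not tricolorable
note: |V(-1)| = 2: so not tricolorable, since 3 does not divide 2


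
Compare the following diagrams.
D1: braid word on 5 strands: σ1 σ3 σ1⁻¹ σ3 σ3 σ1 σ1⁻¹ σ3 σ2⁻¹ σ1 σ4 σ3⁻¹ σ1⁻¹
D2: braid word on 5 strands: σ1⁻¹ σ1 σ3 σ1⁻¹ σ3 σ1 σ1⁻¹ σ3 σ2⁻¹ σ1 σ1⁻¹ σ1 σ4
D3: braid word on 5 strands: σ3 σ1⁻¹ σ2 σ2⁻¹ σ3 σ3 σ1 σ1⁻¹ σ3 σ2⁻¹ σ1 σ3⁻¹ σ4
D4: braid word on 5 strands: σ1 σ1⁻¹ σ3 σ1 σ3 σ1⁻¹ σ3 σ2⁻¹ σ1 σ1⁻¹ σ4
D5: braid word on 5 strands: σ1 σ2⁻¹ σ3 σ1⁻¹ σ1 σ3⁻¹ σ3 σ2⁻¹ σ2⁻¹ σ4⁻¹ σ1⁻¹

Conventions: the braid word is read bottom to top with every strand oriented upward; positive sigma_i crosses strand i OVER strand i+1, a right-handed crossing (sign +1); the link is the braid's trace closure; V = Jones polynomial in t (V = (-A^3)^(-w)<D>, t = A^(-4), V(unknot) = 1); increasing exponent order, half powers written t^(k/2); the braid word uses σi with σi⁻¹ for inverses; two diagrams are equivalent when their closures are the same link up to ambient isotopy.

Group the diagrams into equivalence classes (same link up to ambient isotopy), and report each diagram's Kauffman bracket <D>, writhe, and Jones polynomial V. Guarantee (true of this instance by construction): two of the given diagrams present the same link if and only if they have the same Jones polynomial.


grouping into links: {D1, D2, D3, D4} | {D5}
V(D1) = -t^(1/2) - t^(3/2) - t^(5/2) + t^(9/2)  (w +3, c 13, <D> = -A^-9 + A^-1 + A^3 + A^7)
V(D2) = -t^(1/2) - t^(3/2) - t^(5/2) + t^(9/2)  (w +3, c 13, <D> = -A^-9 + A^-1 + A^3 + A^7)
D3 (bracket -A^-9 + A^-1 + A^3 + A^7; 13 crossings at w = +3): V = -t^(1/2) - t^(3/2) - t^(5/2) + t^(9/2)
V(D4) = -t^(1/2) - t^(3/2) - t^(5/2) + t^(9/2)  (w +3, c 11, <D> = -A^-9 + A^-1 + A^3 + A^7)
D5 (bracket A^-7 + A^-3 + A - A^9; 11 crossings at w = -3): V = t^(-9/2) - t^(-5/2) - t^(-3/2) - t^(-1/2)
why: 2 classes among 5 diagrams; unequal V(t) rules out equality


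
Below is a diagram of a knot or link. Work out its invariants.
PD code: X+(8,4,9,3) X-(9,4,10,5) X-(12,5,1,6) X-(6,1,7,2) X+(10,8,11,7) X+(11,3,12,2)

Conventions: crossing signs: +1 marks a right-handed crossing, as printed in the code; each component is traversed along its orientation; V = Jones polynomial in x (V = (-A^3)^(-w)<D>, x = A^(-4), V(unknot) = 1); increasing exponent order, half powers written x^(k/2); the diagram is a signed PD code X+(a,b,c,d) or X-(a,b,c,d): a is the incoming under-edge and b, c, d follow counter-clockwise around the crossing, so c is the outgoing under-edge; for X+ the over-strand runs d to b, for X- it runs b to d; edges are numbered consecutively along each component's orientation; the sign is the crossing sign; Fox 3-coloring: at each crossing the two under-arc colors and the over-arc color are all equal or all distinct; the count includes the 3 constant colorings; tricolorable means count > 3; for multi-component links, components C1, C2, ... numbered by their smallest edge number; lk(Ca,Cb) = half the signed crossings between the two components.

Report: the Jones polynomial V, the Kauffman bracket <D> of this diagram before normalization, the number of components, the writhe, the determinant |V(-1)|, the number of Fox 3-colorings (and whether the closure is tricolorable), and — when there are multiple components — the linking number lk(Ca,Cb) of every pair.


V(x) = 1
bracket: 1, w = 0
1 component, writhe 0, over 6 crossings
det 1, colorings 3 of 3^6 — not tricolorable
observation: w = 0 shifts under R1 moves; the (-A^3)^(0) factor cancels that in V
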